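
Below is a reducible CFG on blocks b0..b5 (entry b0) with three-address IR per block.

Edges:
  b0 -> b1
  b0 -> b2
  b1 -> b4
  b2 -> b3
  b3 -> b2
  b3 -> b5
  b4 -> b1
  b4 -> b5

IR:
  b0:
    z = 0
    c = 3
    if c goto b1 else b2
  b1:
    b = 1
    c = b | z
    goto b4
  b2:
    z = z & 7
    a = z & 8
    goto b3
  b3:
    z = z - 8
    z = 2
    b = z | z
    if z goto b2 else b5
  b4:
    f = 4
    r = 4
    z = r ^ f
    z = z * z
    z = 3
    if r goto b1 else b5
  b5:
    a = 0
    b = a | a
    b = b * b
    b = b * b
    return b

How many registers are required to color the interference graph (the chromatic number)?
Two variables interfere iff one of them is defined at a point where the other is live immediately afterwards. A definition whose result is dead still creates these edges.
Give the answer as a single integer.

Answer: 2

Derivation:
def/use:
  b0 def {c,z} use ∅
  b1 def {b,c} use {z}
  b2 def {a,z} use {z}
  b3 def {b,z} use {z}
  b4 def {f,r,z} use ∅
  b5 def {a,b} use ∅

Backward fixpoint:
  b0 li=∅ lo={z}
  b1 li={z} lo=∅
  b2 li={z} lo={z}
  b3 li={z} lo={z}
  b4 li=∅ lo={z}
  b5 li=∅ lo=∅

Conflict graph:
  a↔{z}
  b↔{z}
  c↔{z}
  f↔{r}
  r↔{f,z}
  z↔{a,b,c,r}

Chromatic number:
  {a,z} pairwise interfere (2-clique) ⇒ χ ≥ 2
  assign a→R1 b→R1 c→R1 f→R0 r→R1 z→R0 — no edge inside a register ⇒ χ ≤ 2
  χ = 2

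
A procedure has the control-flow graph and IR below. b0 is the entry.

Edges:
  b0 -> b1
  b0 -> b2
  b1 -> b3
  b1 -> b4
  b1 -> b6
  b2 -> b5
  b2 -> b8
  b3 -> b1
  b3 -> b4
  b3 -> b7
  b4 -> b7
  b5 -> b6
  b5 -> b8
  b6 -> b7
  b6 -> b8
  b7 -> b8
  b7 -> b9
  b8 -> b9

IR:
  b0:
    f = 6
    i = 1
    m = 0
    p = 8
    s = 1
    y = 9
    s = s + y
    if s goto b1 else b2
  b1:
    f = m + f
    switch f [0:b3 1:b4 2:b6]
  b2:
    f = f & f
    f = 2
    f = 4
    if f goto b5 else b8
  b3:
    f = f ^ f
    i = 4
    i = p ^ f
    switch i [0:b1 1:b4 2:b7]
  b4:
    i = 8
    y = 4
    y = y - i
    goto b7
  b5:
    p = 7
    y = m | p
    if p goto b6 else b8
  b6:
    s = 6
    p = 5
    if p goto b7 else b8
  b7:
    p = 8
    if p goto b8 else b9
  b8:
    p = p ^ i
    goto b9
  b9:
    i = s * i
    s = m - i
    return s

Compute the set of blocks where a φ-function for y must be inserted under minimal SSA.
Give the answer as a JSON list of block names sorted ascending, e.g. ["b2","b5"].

Answer: ["b6", "b7", "b8", "b9"]

Working:
idom tree: b1←b0 b2←b0 b3←b1 b4←b1 b5←b2 b6←b0 b7←b0 b8←b0 b9←b0
Join-block Dom:
  b1: preds {b0,b3}: {b0} ∩ {b0,b1,b3} = {b0}; idom=b0
  b4: preds {b1,b3}: {b0,b1} ∩ {b0,b1,b3} = {b0,b1}; idom=b1
  b6: preds {b1,b5}: {b0,b1} ∩ {b0,b2,b5} = {b0}; idom=b0
  b7: preds {b3,b4,b6}: {b0,b1,b3} ∩ {b0,b1,b4} ∩ {b0,b6} = {b0}; idom=b0
  b8: preds {b2,b5,b6,b7}: {b0,b2} ∩ {b0,b2,b5} ∩ {b0,b6} ∩ {b0,b7} = {b0}; idom=b0
  b9: preds {b7,b8}: {b0,b7} ∩ {b0,b8} = {b0}; idom=b0

Frontier:
  b1←b0: walk · to b0
  b1←b3: walk b3→b1 to b0
  b4←b1: walk · to b1
  b4←b3: walk b3 to b1
  b6←b1: walk b1 to b0
  b6←b5: walk b5→b2 to b0
  b7←b3: walk b3→b1 to b0
  b7←b4: walk b4→b1 to b0
  b7←b6: walk b6 to b0
  b8←b2: walk b2 to b0
  b8←b5: walk b5→b2 to b0
  b8←b6: walk b6 to b0
  b8←b7: walk b7 to b0
  b9←b7: walk b7 to b0
  b9←b8: walk b8 to b0
  b0 → ∅
  b1 → {b1,b6,b7}
  b2 → {b6,b8}
  b3 → {b1,b4,b7}
  b4 → {b7}
  b5 → {b6,b8}
  b6 → {b7,b8}
  b7 → {b8,b9}
  b8 → {b9}
  b9 → ∅

φ for y: defs {b0,b4,b5}
  DF⁺ = {b6,b7,b8,b9}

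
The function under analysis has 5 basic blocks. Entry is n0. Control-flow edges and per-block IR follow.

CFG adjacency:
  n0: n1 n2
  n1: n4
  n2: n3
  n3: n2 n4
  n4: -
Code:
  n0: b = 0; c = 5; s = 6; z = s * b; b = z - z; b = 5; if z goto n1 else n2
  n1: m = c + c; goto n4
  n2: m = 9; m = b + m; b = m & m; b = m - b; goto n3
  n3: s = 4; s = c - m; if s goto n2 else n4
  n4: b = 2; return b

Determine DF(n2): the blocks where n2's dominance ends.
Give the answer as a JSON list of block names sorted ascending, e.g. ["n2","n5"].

idom tree: n1←n0 n2←n0 n3←n2 n4←n0
Join-block Dom:
  n2: preds {n0,n3}: {n0} ∩ {n0,n2,n3} = {n0}; idom=n0
  n4: preds {n1,n3}: {n0,n1} ∩ {n0,n2,n3} = {n0}; idom=n0

DF walk-up:
  join n2 pred n0: · stop@n0
  join n2 pred n3: n3→n2 stop@n0
  join n4 pred n1: n1 stop@n0
  join n4 pred n3: n3→n2 stop@n0
  n0 → ∅
  n1 → {n4}
  n2 → {n2,n4}
  n3 → {n2,n4}
  n4 → ∅

DF(n2) = ["n2", "n4"]

Answer: ["n2", "n4"]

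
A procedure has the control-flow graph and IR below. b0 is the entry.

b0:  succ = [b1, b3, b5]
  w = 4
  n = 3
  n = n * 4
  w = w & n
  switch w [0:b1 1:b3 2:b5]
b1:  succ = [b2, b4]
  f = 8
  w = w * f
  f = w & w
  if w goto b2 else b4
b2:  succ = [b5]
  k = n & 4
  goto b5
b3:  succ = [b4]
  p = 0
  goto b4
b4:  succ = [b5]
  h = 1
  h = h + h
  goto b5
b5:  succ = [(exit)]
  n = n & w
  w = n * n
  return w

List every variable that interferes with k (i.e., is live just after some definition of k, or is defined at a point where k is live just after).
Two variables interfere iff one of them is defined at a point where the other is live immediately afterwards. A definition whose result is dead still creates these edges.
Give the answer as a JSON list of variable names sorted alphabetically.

def/use:
  b0: {n,w} / ∅
  b1: {f,w} / {w}
  b2: {k} / {n}
  b3: {p} / ∅
  b4: {h} / ∅
  b5: {n,w} / {n,w}

Liveness:
  b0: in=∅ out={n,w}
  b1: in={n,w} out={n,w}
  b2: in={n,w} out={n,w}
  b3: in={n,w} out={n,w}
  b4: in={n,w} out={n,w}
  b5: in={n,w} out=∅

Conflict graph:
  f↔{n,w}
  h↔{n,w}
  k↔{n,w}
  n↔{f,h,k,p,w}
  p↔{n,w}
  w↔{f,h,k,n,p}

N(k) = ["n", "w"]

Answer: ["n", "w"]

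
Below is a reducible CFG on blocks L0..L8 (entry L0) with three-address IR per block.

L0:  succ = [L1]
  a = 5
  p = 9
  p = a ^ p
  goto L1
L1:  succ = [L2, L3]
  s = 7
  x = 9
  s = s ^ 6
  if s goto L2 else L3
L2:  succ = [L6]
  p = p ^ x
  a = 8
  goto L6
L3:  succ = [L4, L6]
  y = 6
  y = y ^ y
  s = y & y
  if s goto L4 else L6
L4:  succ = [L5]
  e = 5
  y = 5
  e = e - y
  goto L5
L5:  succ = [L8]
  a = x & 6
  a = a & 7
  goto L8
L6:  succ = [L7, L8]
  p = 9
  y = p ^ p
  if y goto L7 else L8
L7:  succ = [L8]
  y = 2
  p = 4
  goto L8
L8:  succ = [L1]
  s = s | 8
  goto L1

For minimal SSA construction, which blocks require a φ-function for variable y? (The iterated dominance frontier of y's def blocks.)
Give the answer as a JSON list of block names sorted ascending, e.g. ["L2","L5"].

Answer: ["L1", "L6", "L8"]

Working:
idom tree: L1←L0 L2←L1 L3←L1 L4←L3 L5←L4 L6←L1 L7←L6 L8←L1
Join-block Dom:
  L1: preds {L0,L8}: {L0} ∩ {L0,L1,L8} = {L0}; idom=L0
  L6: preds {L2,L3}: {L0,L1,L2} ∩ {L0,L1,L3} = {L0,L1}; idom=L1
  L8: preds {L5,L6,L7}: {L0,L1,L3,L4,L5} ∩ {L0,L1,L6} ∩ {L0,L1,L6,L7} = {L0,L1}; idom=L1

DF walk-up:
  L1←L0: walk · to L0
  L1←L8: walk L8→L1 to L0
  L6←L2: walk L2 to L1
  L6←L3: walk L3 to L1
  L8←L5: walk L5→L4→L3 to L1
  L8←L6: walk L6 to L1
  L8←L7: walk L7→L6 to L1
  DF(L0)=∅
  DF(L1)={L1}
  DF(L2)={L6}
  DF(L3)={L6,L8}
  DF(L4)={L8}
  DF(L5)={L8}
  DF(L6)={L8}
  DF(L7)={L8}
  DF(L8)={L1}

φ for y: defs {L3,L4,L6,L7}
  DF⁺ = {L1,L6,L8}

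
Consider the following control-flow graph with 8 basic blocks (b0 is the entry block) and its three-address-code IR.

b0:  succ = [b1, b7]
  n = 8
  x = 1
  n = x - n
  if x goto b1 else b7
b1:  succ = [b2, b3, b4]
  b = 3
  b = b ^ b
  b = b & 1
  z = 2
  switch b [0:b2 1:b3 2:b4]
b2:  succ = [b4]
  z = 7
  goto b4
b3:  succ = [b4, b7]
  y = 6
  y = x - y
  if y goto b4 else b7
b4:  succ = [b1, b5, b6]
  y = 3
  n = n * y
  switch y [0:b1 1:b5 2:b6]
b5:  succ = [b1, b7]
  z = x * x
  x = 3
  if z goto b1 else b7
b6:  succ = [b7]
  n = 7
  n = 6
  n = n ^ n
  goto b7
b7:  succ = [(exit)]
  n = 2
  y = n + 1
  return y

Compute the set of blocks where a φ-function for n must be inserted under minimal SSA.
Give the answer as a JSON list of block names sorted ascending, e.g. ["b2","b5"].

idom tree: b1←b0 b2←b1 b3←b1 b4←b1 b5←b4 b6←b4 b7←b0
Join-block Dom:
  b1: preds {b0,b4,b5}: {b0} ∩ {b0,b1,b4} ∩ {b0,b1,b4,b5} = {b0}; idom=b0
  b4: preds {b1,b2,b3}: {b0,b1} ∩ {b0,b1,b2} ∩ {b0,b1,b3} = {b0,b1}; idom=b1
  b7: preds {b0,b3,b5,b6}: {b0} ∩ {b0,b1,b3} ∩ {b0,b1,b4,b5} ∩ {b0,b1,b4,b6} = {b0}; idom=b0

DF derivation:
  join b1 pred b0: · stop@b0
  join b1 pred b4: b4→b1 stop@b0
  join b1 pred b5: b5→b4→b1 stop@b0
  join b4 pred b1: · stop@b1
  join b4 pred b2: b2 stop@b1
  join b4 pred b3: b3 stop@b1
  join b7 pred b0: · stop@b0
  join b7 pred b3: b3→b1 stop@b0
  join b7 pred b5: b5→b4→b1 stop@b0
  join b7 pred b6: b6→b4→b1 stop@b0
  b0: DF=∅
  b1: DF={b1,b7}
  b2: DF={b4}
  b3: DF={b4,b7}
  b4: DF={b1,b7}
  b5: DF={b1,b7}
  b6: DF={b7}
  b7: DF=∅

φ for n: defs {b0,b4,b6,b7}
  DF⁺ = {b1,b7}

Answer: ["b1", "b7"]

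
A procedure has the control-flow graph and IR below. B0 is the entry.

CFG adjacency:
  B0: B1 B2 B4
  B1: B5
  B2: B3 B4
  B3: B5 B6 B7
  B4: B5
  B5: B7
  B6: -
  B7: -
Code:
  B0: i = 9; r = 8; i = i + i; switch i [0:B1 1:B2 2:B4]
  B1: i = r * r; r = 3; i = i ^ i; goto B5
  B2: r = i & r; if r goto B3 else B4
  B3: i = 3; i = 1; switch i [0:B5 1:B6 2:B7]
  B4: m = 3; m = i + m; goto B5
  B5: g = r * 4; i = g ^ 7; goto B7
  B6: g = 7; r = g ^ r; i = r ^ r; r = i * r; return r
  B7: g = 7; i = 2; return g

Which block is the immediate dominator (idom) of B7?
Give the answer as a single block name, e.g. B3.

idom tree: B1←B0 B2←B0 B3←B2 B4←B0 B5←B0 B6←B3 B7←B0
Join-block Dom:
  B4: preds {B0,B2}: {B0} ∩ {B0,B2} = {B0}; idom=B0
  B5: preds {B1,B3,B4}: {B0,B1} ∩ {B0,B2,B3} ∩ {B0,B4} = {B0}; idom=B0
  B7: preds {B3,B5}: {B0,B2,B3} ∩ {B0,B5} = {B0}; idom=B0

idom(B7) = B0

Answer: B0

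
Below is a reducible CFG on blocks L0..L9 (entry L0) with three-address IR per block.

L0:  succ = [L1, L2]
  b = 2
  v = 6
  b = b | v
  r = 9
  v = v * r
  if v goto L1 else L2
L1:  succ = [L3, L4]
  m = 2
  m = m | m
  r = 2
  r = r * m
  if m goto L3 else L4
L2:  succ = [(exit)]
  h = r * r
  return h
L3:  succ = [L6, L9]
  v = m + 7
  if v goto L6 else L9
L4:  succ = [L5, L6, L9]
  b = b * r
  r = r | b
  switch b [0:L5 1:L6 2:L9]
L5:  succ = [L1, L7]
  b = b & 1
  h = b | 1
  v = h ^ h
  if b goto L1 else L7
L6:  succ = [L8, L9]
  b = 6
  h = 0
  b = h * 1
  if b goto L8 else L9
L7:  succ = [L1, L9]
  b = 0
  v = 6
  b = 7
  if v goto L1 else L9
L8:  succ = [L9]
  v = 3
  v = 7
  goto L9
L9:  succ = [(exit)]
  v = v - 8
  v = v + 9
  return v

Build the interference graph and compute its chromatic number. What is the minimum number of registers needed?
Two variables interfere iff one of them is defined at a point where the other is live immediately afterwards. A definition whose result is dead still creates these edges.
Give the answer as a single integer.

Per-block:
  L0 def {b,r,v} use ∅
  L1 def {m,r} use ∅
  L2 def {h} use {r}
  L3 def {v} use {m}
  L4 def {b,r} use {b,r}
  L5 def {b,h,v} use {b}
  L6 def {b,h} use ∅
  L7 def {b,v} use ∅
  L8 def {v} use ∅
  L9 def {v} use {v}

Backward fixpoint:
  live L0: ∅→{b,r,v}
  live L1: {b,v}→{b,m,r,v}
  live L2: {r}→∅
  live L3: {m}→{v}
  live L4: {b,r,v}→{b,v}
  live L5: {b}→{b,v}
  live L6: {v}→{v}
  live L7: ∅→{b,v}
  live L8: ∅→{v}
  live L9: {v}→∅

Conflict graph:
  b — {h,m,r,v}
  h — {b,v}
  m — {b,r,v}
  r — {b,m,v}
  v — {b,h,m,r}

Chromatic number:
  {b,m,r,v} pairwise interfere (4-clique) ⇒ χ ≥ 4
  assign b→r0 h→r2 m→r2 r→r3 v→r1 — no edge inside a register ⇒ χ ≤ 4
  χ = 4

Answer: 4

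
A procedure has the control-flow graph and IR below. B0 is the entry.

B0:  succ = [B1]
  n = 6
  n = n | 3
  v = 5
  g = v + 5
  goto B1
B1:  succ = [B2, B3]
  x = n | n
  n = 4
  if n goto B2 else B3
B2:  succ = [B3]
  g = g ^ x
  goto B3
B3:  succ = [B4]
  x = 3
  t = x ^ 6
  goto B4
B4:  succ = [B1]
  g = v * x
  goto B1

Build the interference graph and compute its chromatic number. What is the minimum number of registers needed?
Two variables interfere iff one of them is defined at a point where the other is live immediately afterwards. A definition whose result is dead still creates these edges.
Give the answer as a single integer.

Block summaries:
  B0: {g,n,v} / ∅
  B1: {n,x} / {n}
  B2: {g} / {g,x}
  B3: {t,x} / ∅
  B4: {g} / {v,x}

Backward fixpoint:
  live B0: ∅→{g,n,v}
  live B1: {g,n,v}→{g,n,v,x}
  live B2: {g,n,v,x}→{n,v}
  live B3: {n,v}→{n,v,x}
  live B4: {n,v,x}→{g,n,v}

Interference:
  g — {n,v,x}
  n — {g,t,v,x}
  t — {n,v,x}
  v — {g,n,t,x}
  x — {g,n,t,v}

Chromatic number:
  {g,n,v,x} pairwise interfere (4-clique) ⇒ χ ≥ 4
  4-colouring: r0={n}  r1={v}  r2={x}  r3={g,t}
  χ = 4

Answer: 4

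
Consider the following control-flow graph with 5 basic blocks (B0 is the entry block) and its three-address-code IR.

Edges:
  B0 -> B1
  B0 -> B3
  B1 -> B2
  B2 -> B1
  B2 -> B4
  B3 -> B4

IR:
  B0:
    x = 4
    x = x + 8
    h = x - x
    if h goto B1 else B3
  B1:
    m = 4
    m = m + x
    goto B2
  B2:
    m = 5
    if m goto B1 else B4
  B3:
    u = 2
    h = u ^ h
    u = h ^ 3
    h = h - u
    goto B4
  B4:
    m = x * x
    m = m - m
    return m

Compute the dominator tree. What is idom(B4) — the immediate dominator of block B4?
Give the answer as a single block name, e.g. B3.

Answer: B0

Working:
idom tree: B1←B0 B2←B1 B3←B0 B4←B0
Dom∩ at merges:
  B1: preds {B0,B2}: {B0} ∩ {B0,B1,B2} = {B0}; idom=B0
  B4: preds {B2,B3}: {B0,B1,B2} ∩ {B0,B3} = {B0}; idom=B0

idom(B4) = B0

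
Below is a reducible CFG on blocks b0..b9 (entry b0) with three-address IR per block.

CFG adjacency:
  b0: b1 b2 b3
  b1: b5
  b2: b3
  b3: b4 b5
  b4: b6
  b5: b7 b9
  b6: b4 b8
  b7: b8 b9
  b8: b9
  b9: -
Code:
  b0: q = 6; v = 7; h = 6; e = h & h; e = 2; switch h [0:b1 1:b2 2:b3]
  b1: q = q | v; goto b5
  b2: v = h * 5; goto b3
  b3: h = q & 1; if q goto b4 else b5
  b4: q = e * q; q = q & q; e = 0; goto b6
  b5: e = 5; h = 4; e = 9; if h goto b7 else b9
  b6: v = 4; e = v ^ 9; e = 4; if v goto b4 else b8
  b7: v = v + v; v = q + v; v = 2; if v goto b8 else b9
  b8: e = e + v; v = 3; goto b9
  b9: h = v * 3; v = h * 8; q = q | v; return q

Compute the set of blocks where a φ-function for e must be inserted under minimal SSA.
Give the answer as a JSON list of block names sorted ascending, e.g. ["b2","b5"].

idom tree: b1←b0 b2←b0 b3←b0 b4←b3 b5←b0 b6←b4 b7←b5 b8←b0 b9←b0
Dom∩ at merges:
  b3: preds {b0,b2}: {b0} ∩ {b0,b2} = {b0}; idom=b0
  b4: preds {b3,b6}: {b0,b3} ∩ {b0,b3,b4,b6} = {b0,b3}; idom=b3
  b5: preds {b1,b3}: {b0,b1} ∩ {b0,b3} = {b0}; idom=b0
  b8: preds {b6,b7}: {b0,b3,b4,b6} ∩ {b0,b5,b7} = {b0}; idom=b0
  b9: preds {b5,b7,b8}: {b0,b5} ∩ {b0,b5,b7} ∩ {b0,b8} = {b0}; idom=b0

DF walk-up:
  join b3 pred b0: · stop@b0
  join b3 pred b2: b2 stop@b0
  join b4 pred b3: · stop@b3
  join b4 pred b6: b6→b4 stop@b3
  join b5 pred b1: b1 stop@b0
  join b5 pred b3: b3 stop@b0
  join b8 pred b6: b6→b4→b3 stop@b0
  join b8 pred b7: b7→b5 stop@b0
  join b9 pred b5: b5 stop@b0
  join b9 pred b7: b7→b5 stop@b0
  join b9 pred b8: b8 stop@b0
  DF(b0)=∅
  DF(b1)={b5}
  DF(b2)={b3}
  DF(b3)={b5,b8}
  DF(b4)={b4,b8}
  DF(b5)={b8,b9}
  DF(b6)={b4,b8}
  DF(b7)={b8,b9}
  DF(b8)={b9}
  DF(b9)=∅

φ for e: defs {b0,b4,b5,b6,b8}
  DF⁺ = {b4,b8,b9}

Answer: ["b4", "b8", "b9"]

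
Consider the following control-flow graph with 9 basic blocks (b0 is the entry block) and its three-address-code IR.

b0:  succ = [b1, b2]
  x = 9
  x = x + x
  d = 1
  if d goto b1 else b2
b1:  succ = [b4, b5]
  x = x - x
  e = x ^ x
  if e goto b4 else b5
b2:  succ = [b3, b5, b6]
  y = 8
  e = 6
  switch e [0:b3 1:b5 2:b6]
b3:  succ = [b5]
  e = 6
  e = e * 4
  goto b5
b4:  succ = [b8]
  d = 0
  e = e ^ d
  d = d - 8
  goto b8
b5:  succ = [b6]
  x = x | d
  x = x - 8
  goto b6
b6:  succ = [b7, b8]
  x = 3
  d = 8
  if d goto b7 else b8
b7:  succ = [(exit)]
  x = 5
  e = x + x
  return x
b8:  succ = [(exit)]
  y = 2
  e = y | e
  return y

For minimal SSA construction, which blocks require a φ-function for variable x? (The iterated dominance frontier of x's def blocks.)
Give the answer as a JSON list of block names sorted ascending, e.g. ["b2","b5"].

idom tree: b1←b0 b2←b0 b3←b2 b4←b1 b5←b0 b6←b0 b7←b6 b8←b0
Dom∩ at merges:
  b5: preds {b1,b2,b3}: {b0,b1} ∩ {b0,b2} ∩ {b0,b2,b3} = {b0}; idom=b0
  b6: preds {b2,b5}: {b0,b2} ∩ {b0,b5} = {b0}; idom=b0
  b8: preds {b4,b6}: {b0,b1,b4} ∩ {b0,b6} = {b0}; idom=b0

DF derivation:
  join b5 pred b1: b1 stop@b0
  join b5 pred b2: b2 stop@b0
  join b5 pred b3: b3→b2 stop@b0
  join b6 pred b2: b2 stop@b0
  join b6 pred b5: b5 stop@b0
  join b8 pred b4: b4→b1 stop@b0
  join b8 pred b6: b6 stop@b0
  b0: DF=∅
  b1: DF={b5,b8}
  b2: DF={b5,b6}
  b3: DF={b5}
  b4: DF={b8}
  b5: DF={b6}
  b6: DF={b8}
  b7: DF=∅
  b8: DF=∅

φ for x: defs {b0,b1,b5,b6,b7}
  DF⁺ = {b5,b6,b8}

Answer: ["b5", "b6", "b8"]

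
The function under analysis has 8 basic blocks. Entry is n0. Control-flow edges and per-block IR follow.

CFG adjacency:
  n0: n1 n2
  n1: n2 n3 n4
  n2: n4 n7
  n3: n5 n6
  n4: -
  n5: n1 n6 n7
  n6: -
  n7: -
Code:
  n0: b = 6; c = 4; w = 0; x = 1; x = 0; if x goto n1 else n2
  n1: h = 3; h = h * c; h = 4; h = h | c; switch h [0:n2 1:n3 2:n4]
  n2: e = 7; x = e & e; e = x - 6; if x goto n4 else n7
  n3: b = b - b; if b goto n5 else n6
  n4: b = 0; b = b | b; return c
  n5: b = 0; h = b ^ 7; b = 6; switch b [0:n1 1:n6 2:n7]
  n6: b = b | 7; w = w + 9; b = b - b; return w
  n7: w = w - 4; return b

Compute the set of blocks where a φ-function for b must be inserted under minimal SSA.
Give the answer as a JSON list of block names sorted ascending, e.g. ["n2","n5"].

Answer: ["n1", "n2", "n4", "n6", "n7"]

Derivation:
idom tree: n1←n0 n2←n0 n3←n1 n4←n0 n5←n3 n6←n3 n7←n0
Join-block Dom:
  n1: preds {n0,n5}: {n0} ∩ {n0,n1,n3,n5} = {n0}; idom=n0
  n2: preds {n0,n1}: {n0} ∩ {n0,n1} = {n0}; idom=n0
  n4: preds {n1,n2}: {n0,n1} ∩ {n0,n2} = {n0}; idom=n0
  n6: preds {n3,n5}: {n0,n1,n3} ∩ {n0,n1,n3,n5} = {n0,n1,n3}; idom=n3
  n7: preds {n2,n5}: {n0,n2} ∩ {n0,n1,n3,n5} = {n0}; idom=n0

DF walk-up:
  join n1 pred n0: · stop@n0
  join n1 pred n5: n5→n3→n1 stop@n0
  join n2 pred n0: · stop@n0
  join n2 pred n1: n1 stop@n0
  join n4 pred n1: n1 stop@n0
  join n4 pred n2: n2 stop@n0
  join n6 pred n3: · stop@n3
  join n6 pred n5: n5 stop@n3
  join n7 pred n2: n2 stop@n0
  join n7 pred n5: n5→n3→n1 stop@n0
  n0 → ∅
  n1 → {n1,n2,n4,n7}
  n2 → {n4,n7}
  n3 → {n1,n7}
  n4 → ∅
  n5 → {n1,n6,n7}
  n6 → ∅
  n7 → ∅

φ for b: defs {n0,n3,n4,n5,n6}
  DF⁺ = {n1,n2,n4,n6,n7}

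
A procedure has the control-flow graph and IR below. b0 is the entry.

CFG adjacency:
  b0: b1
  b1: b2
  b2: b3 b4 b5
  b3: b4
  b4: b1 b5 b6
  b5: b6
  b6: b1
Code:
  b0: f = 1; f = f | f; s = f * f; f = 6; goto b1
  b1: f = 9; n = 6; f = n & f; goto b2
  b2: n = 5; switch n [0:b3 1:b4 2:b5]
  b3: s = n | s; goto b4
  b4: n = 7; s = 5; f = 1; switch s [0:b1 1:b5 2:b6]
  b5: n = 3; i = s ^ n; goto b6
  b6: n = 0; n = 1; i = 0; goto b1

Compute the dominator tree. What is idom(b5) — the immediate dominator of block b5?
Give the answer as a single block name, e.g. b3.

Answer: b2

Derivation:
idom tree: b1←b0 b2←b1 b3←b2 b4←b2 b5←b2 b6←b2
Join-block Dom:
  b1: preds {b0,b4,b6}: {b0} ∩ {b0,b1,b2,b4} ∩ {b0,b1,b2,b6} = {b0}; idom=b0
  b4: preds {b2,b3}: {b0,b1,b2} ∩ {b0,b1,b2,b3} = {b0,b1,b2}; idom=b2
  b5: preds {b2,b4}: {b0,b1,b2} ∩ {b0,b1,b2,b4} = {b0,b1,b2}; idom=b2
  b6: preds {b4,b5}: {b0,b1,b2,b4} ∩ {b0,b1,b2,b5} = {b0,b1,b2}; idom=b2

idom(b5) = b2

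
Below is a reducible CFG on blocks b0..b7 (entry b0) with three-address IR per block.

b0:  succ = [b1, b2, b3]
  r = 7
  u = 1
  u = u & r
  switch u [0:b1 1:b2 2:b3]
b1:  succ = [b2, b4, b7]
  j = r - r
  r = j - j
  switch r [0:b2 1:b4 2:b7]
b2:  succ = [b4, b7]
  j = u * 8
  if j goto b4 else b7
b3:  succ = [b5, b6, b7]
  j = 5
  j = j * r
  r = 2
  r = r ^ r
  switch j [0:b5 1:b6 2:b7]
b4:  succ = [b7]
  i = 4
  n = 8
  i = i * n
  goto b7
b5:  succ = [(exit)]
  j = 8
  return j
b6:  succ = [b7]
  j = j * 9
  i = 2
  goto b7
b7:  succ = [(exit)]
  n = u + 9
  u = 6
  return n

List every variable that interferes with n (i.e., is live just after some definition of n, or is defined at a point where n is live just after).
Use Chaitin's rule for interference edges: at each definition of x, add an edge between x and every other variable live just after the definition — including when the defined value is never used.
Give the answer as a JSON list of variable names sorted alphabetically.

Per-block:
  b0 def {r,u} use ∅
  b1 def {j,r} use {r}
  b2 def {j} use {u}
  b3 def {j,r} use {r}
  b4 def {i,n} use ∅
  b5 def {j} use ∅
  b6 def {i,j} use {j}
  b7 def {n,u} use {u}

Live sets:
  live b0: ∅→{r,u}
  live b1: {r,u}→{u}
  live b2: {u}→{u}
  live b3: {r,u}→{j,u}
  live b4: {u}→{u}
  live b5: ∅→∅
  live b6: {j,u}→{u}
  live b7: {u}→∅

Interference:
  i↔{n,u}
  j↔{r,u}
  n↔{i,u}
  r↔{j,u}
  u↔{i,j,n,r}

N(n) = ["i", "u"]

Answer: ["i", "u"]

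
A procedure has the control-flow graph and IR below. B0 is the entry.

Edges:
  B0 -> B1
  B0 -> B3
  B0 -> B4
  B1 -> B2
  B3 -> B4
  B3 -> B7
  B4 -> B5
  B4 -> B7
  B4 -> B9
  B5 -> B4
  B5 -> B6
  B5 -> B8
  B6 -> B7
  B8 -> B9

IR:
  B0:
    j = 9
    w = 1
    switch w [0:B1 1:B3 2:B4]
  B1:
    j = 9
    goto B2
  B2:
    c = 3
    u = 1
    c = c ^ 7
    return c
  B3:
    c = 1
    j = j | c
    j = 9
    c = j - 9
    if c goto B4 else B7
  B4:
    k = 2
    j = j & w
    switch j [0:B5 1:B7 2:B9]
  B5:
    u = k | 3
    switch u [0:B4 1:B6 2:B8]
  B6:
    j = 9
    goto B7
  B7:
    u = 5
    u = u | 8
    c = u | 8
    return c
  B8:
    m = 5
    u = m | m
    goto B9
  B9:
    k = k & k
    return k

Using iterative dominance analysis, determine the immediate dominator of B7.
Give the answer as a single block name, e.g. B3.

Answer: B0

Working:
idom tree: B1←B0 B2←B1 B3←B0 B4←B0 B5←B4 B6←B5 B7←B0 B8←B5 B9←B4
Dom at joins:
  B4: preds {B0,B3,B5}: {B0} ∩ {B0,B3} ∩ {B0,B4,B5} = {B0}; idom=B0
  B7: preds {B3,B4,B6}: {B0,B3} ∩ {B0,B4} ∩ {B0,B4,B5,B6} = {B0}; idom=B0
  B9: preds {B4,B8}: {B0,B4} ∩ {B0,B4,B5,B8} = {B0,B4}; idom=B4

idom(B7) = B0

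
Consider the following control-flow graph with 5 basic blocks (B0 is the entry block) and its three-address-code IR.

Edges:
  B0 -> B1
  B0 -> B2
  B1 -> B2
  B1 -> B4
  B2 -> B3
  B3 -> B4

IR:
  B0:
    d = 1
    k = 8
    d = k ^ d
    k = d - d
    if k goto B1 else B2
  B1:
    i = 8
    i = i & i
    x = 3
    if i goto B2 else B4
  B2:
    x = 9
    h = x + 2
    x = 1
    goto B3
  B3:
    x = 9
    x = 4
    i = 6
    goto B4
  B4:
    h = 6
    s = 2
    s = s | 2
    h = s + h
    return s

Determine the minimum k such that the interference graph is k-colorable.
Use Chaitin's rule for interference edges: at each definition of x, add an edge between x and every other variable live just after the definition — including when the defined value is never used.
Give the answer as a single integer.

Answer: 2

Analysis:
def/use:
  B0: def={d,k} ue=∅
  B1: def={i,x} ue=∅
  B2: def={h,x} ue=∅
  B3: def={i,x} ue=∅
  B4: def={h,s} ue=∅

Liveness:
  live B0: ∅→∅
  live B1: ∅→∅
  live B2: ∅→∅
  live B3: ∅→∅
  live B4: ∅→∅

Interference:
  d — {k}
  h — {s}
  i — {x}
  k — {d}
  s — {h}
  x — {i}

Colouring:
  lower bound: {d,k} mutually conflict ⇒ χ ≥ 2
  assign d→r0 h→r0 i→r0 k→r1 s→r1 x→r1 — no edge inside a register ⇒ χ ≤ 2
  χ = 2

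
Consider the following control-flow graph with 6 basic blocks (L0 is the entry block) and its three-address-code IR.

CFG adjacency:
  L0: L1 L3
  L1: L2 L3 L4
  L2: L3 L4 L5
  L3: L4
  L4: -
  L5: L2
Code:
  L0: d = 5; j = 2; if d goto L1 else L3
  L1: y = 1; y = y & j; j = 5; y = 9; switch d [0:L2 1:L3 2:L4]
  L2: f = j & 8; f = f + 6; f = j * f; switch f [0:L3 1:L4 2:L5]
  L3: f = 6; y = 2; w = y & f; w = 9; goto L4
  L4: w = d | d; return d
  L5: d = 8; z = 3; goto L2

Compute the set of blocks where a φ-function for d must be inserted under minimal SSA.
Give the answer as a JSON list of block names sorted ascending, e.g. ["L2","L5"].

idom tree: L1←L0 L2←L1 L3←L0 L4←L0 L5←L2
Dom∩ at merges:
  L2: preds {L1,L5}: {L0,L1} ∩ {L0,L1,L2,L5} = {L0,L1}; idom=L1
  L3: preds {L0,L1,L2}: {L0} ∩ {L0,L1} ∩ {L0,L1,L2} = {L0}; idom=L0
  L4: preds {L1,L2,L3}: {L0,L1} ∩ {L0,L1,L2} ∩ {L0,L3} = {L0}; idom=L0

DF derivation:
  join L2 pred L1: · stop@L1
  join L2 pred L5: L5→L2 stop@L1
  join L3 pred L0: · stop@L0
  join L3 pred L1: L1 stop@L0
  join L3 pred L2: L2→L1 stop@L0
  join L4 pred L1: L1 stop@L0
  join L4 pred L2: L2→L1 stop@L0
  join L4 pred L3: L3 stop@L0
  L0: DF=∅
  L1: DF={L3,L4}
  L2: DF={L2,L3,L4}
  L3: DF={L4}
  L4: DF=∅
  L5: DF={L2}

φ for d: defs {L0,L5}
  DF⁺ = {L2,L3,L4}

Answer: ["L2", "L3", "L4"]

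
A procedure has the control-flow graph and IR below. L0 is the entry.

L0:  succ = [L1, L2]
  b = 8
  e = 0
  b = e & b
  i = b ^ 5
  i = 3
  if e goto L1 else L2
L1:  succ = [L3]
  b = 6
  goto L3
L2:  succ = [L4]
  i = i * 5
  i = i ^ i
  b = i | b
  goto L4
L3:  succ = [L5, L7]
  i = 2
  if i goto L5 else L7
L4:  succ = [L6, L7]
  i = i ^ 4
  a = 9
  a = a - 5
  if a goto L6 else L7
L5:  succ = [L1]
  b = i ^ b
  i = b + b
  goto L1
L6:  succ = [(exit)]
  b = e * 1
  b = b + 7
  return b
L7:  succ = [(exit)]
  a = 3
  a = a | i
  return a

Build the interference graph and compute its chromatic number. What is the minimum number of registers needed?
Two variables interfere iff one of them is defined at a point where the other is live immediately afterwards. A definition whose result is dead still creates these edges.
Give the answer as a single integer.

Block summaries:
  L0: def={b,e,i} ue=∅
  L1: def={b} ue=∅
  L2: def={b,i} ue={b,i}
  L3: def={i} ue=∅
  L4: def={a,i} ue={i}
  L5: def={b,i} ue={b,i}
  L6: def={b} ue={e}
  L7: def={a} ue={i}

Backward fixpoint:
  live L0: ∅→{b,e,i}
  live L1: ∅→{b}
  live L2: {b,e,i}→{e,i}
  live L3: {b}→{b,i}
  live L4: {e,i}→{e,i}
  live L5: {b,i}→∅
  live L6: {e}→∅
  live L7: {i}→∅

Interference:
  a↔{e,i}
  b↔{e,i}
  e↔{a,b,i}
  i↔{a,b,e}

Colouring:
  clique {a,e,i} ⇒ need ≥ 3
  3-colouring: r0={e}  r1={i}  r2={a,b}
  χ = 3

Answer: 3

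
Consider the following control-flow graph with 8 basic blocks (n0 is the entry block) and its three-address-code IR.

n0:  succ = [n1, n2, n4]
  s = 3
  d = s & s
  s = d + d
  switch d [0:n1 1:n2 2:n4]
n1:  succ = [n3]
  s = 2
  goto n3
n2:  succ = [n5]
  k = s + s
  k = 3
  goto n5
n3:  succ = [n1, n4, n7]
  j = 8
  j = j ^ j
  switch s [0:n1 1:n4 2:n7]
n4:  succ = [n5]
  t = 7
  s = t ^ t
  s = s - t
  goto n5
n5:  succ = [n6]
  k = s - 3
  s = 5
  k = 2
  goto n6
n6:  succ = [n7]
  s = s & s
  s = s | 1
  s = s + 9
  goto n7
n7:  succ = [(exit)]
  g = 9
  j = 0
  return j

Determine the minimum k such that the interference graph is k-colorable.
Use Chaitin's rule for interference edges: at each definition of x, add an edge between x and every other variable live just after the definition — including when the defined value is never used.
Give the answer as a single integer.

def/use:
  n0: def={d,s} ue=∅
  n1: def={s} ue=∅
  n2: def={k} ue={s}
  n3: def={j} ue={s}
  n4: def={s,t} ue=∅
  n5: def={k,s} ue={s}
  n6: def={s} ue={s}
  n7: def={g,j} ue=∅

Backward fixpoint:
  n0 li=∅ lo={s}
  n1 li=∅ lo={s}
  n2 li={s} lo={s}
  n3 li={s} lo=∅
  n4 li=∅ lo={s}
  n5 li={s} lo={s}
  n6 li={s} lo=∅
  n7 li=∅ lo=∅

Interfere edges:
  d — {s}
  g — ∅
  j — {s}
  k — {s}
  s — {d,j,k,t}
  t — {s}

Registers:
  {d,s} pairwise interfere (2-clique) ⇒ χ ≥ 2
  assign d→r1 g→r0 j→r1 k→r1 s→r0 t→r1 — no edge inside a register ⇒ χ ≤ 2
  χ = 2

Answer: 2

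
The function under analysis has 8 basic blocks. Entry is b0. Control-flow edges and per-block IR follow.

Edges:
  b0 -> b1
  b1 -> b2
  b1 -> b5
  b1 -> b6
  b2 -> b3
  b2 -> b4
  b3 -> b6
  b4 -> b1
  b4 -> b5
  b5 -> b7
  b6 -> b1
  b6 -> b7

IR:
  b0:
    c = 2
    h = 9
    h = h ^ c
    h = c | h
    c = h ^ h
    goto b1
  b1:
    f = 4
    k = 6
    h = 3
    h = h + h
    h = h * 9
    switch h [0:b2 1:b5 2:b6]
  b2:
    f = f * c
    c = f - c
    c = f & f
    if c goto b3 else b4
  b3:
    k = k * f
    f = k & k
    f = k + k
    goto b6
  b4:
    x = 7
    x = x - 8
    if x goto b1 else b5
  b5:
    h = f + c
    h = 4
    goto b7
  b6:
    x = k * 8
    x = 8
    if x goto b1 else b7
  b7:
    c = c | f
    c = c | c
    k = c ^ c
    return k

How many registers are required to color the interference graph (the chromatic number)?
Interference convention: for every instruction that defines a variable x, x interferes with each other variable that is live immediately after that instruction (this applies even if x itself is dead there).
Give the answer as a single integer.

Answer: 4

Derivation:
Block summaries:
  b0 def {c,h} use ∅
  b1 def {f,h,k} use ∅
  b2 def {c,f} use {c,f}
  b3 def {f,k} use {f,k}
  b4 def {x} use ∅
  b5 def {h} use {c,f}
  b6 def {x} use {k}
  b7 def {c,k} use {c,f}

Liveness:
  live b0: ∅→{c}
  live b1: {c}→{c,f,k}
  live b2: {c,f,k}→{c,f,k}
  live b3: {c,f,k}→{c,f,k}
  live b4: {c,f}→{c,f}
  live b5: {c,f}→{c,f}
  live b6: {c,f,k}→{c,f}
  live b7: {c,f}→∅

Interfere edges:
  c↔{f,h,k,x}
  f↔{c,h,k,x}
  h↔{c,f,k}
  k↔{c,f,h}
  x↔{c,f}

Chromatic number:
  {c,f,h,k} pairwise interfere (4-clique) ⇒ χ ≥ 4
  assign c→r0 f→r1 h→r2 k→r3 x→r2 — no edge inside a register ⇒ χ ≤ 4
  χ = 4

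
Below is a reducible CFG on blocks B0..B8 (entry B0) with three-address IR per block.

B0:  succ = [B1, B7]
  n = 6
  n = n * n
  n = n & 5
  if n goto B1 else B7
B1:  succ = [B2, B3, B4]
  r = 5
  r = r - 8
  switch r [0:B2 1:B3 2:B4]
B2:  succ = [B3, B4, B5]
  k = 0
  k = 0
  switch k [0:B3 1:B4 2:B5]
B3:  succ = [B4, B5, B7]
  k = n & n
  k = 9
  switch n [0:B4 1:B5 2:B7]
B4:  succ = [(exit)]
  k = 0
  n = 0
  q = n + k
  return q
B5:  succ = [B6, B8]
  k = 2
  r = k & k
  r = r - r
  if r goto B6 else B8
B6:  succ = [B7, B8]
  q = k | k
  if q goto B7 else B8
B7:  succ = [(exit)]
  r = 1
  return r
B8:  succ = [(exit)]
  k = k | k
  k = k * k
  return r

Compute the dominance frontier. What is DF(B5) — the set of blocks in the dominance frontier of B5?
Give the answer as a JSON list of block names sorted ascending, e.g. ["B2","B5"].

idom tree: B1←B0 B2←B1 B3←B1 B4←B1 B5←B1 B6←B5 B7←B0 B8←B5
Join-block Dom:
  B3: preds {B1,B2}: {B0,B1} ∩ {B0,B1,B2} = {B0,B1}; idom=B1
  B4: preds {B1,B2,B3}: {B0,B1} ∩ {B0,B1,B2} ∩ {B0,B1,B3} = {B0,B1}; idom=B1
  B5: preds {B2,B3}: {B0,B1,B2} ∩ {B0,B1,B3} = {B0,B1}; idom=B1
  B7: preds {B0,B3,B6}: {B0} ∩ {B0,B1,B3} ∩ {B0,B1,B5,B6} = {B0}; idom=B0
  B8: preds {B5,B6}: {B0,B1,B5} ∩ {B0,B1,B5,B6} = {B0,B1,B5}; idom=B5

DF walk-up:
  B3←B1: walk · to B1
  B3←B2: walk B2 to B1
  B4←B1: walk · to B1
  B4←B2: walk B2 to B1
  B4←B3: walk B3 to B1
  B5←B2: walk B2 to B1
  B5←B3: walk B3 to B1
  B7←B0: walk · to B0
  B7←B3: walk B3→B1 to B0
  B7←B6: walk B6→B5→B1 to B0
  B8←B5: walk · to B5
  B8←B6: walk B6 to B5
  B0: DF=∅
  B1: DF={B7}
  B2: DF={B3,B4,B5}
  B3: DF={B4,B5,B7}
  B4: DF=∅
  B5: DF={B7}
  B6: DF={B7,B8}
  B7: DF=∅
  B8: DF=∅

DF(B5) = ["B7"]

Answer: ["B7"]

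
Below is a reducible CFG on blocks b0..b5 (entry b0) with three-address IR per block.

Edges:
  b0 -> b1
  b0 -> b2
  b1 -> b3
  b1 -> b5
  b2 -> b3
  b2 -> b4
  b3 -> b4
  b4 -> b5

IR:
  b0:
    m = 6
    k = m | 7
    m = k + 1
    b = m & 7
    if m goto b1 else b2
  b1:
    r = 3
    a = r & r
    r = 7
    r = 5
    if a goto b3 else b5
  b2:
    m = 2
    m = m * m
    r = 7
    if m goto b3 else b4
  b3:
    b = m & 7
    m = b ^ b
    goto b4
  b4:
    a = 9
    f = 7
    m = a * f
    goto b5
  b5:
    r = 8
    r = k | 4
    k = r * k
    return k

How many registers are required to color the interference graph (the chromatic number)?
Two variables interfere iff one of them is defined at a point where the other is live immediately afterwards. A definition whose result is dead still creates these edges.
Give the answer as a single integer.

Answer: 4

Analysis:
Block summaries:
  b0: {b,k,m} / ∅
  b1: {a,r} / ∅
  b2: {m,r} / ∅
  b3: {b,m} / {m}
  b4: {a,f,m} / ∅
  b5: {k,r} / {k}

Backward fixpoint:
  b0: in=∅ out={k,m}
  b1: in={k,m} out={k,m}
  b2: in={k} out={k,m}
  b3: in={k,m} out={k}
  b4: in={k} out={k}
  b5: in={k} out=∅

Conflict graph:
  a: {f,k,m,r}
  b: {k,m}
  f: {a,k}
  k: {a,b,f,m,r}
  m: {a,b,k,r}
  r: {a,k,m}

Registers:
  {a,k,m,r} pairwise interfere (4-clique) ⇒ χ ≥ 4
  4-colouring: R0={k}  R1={a,b}  R2={f,m}  R3={r}
  χ = 4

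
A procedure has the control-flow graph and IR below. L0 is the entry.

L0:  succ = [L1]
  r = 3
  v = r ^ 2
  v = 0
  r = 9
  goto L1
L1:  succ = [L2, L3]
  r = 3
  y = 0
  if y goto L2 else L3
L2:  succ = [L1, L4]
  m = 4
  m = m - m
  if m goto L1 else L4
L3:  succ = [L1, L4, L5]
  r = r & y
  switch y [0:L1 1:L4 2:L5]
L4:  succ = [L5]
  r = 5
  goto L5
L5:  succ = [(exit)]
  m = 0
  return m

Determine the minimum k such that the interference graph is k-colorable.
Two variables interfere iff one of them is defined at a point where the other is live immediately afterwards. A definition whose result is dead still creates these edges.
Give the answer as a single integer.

Answer: 2

Analysis:
Block summaries:
  L0 def {r,v} use ∅
  L1 def {r,y} use ∅
  L2 def {m} use ∅
  L3 def {r} use {r,y}
  L4 def {r} use ∅
  L5 def {m} use ∅

Liveness:
  L0 li=∅ lo=∅
  L1 li=∅ lo={r,y}
  L2 li=∅ lo=∅
  L3 li={r,y} lo=∅
  L4 li=∅ lo=∅
  L5 li=∅ lo=∅

Interfere edges:
  m↔∅
  r↔{y}
  v↔∅
  y↔{r}

Registers:
  lower bound: {r,y} mutually conflict ⇒ χ ≥ 2
  assign m→c0 r→c0 v→c0 y→c1 — no edge inside a register ⇒ χ ≤ 2
  χ = 2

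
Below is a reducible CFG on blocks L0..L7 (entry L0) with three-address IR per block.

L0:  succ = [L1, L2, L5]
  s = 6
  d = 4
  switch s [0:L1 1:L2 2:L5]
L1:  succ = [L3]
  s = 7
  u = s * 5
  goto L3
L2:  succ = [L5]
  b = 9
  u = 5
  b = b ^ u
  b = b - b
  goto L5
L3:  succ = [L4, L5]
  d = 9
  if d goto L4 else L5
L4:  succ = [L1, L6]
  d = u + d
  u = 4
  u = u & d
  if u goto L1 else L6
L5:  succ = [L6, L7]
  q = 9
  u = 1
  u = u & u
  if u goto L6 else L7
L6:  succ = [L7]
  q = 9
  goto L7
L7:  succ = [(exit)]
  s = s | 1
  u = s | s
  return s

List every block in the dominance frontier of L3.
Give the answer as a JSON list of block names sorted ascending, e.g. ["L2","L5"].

Answer: ["L1", "L5", "L6"]

Derivation:
idom tree: L1←L0 L2←L0 L3←L1 L4←L3 L5←L0 L6←L0 L7←L0
Dom∩ at merges:
  L1: preds {L0,L4}: {L0} ∩ {L0,L1,L3,L4} = {L0}; idom=L0
  L5: preds {L0,L2,L3}: {L0} ∩ {L0,L2} ∩ {L0,L1,L3} = {L0}; idom=L0
  L6: preds {L4,L5}: {L0,L1,L3,L4} ∩ {L0,L5} = {L0}; idom=L0
  L7: preds {L5,L6}: {L0,L5} ∩ {L0,L6} = {L0}; idom=L0

DF walk-up:
  join L1 pred L0: · stop@L0
  join L1 pred L4: L4→L3→L1 stop@L0
  join L5 pred L0: · stop@L0
  join L5 pred L2: L2 stop@L0
  join L5 pred L3: L3→L1 stop@L0
  join L6 pred L4: L4→L3→L1 stop@L0
  join L6 pred L5: L5 stop@L0
  join L7 pred L5: L5 stop@L0
  join L7 pred L6: L6 stop@L0
  L0: DF=∅
  L1: DF={L1,L5,L6}
  L2: DF={L5}
  L3: DF={L1,L5,L6}
  L4: DF={L1,L6}
  L5: DF={L6,L7}
  L6: DF={L7}
  L7: DF=∅

DF(L3) = ["L1", "L5", "L6"]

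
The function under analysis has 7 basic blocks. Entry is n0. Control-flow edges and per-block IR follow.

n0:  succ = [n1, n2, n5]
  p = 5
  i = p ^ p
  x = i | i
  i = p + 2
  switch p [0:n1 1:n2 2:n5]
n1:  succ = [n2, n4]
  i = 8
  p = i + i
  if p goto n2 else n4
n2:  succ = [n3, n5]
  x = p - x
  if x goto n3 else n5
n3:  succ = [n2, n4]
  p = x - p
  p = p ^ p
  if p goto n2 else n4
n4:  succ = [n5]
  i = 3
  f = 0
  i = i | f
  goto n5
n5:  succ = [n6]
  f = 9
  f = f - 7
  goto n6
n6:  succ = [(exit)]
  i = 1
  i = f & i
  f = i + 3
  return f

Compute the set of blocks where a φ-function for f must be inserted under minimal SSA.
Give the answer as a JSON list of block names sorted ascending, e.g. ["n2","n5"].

idom tree: n1←n0 n2←n0 n3←n2 n4←n0 n5←n0 n6←n5
Dom∩ at merges:
  n2: preds {n0,n1,n3}: {n0} ∩ {n0,n1} ∩ {n0,n2,n3} = {n0}; idom=n0
  n4: preds {n1,n3}: {n0,n1} ∩ {n0,n2,n3} = {n0}; idom=n0
  n5: preds {n0,n2,n4}: {n0} ∩ {n0,n2} ∩ {n0,n4} = {n0}; idom=n0

Frontier:
  n2←n0: walk · to n0
  n2←n1: walk n1 to n0
  n2←n3: walk n3→n2 to n0
  n4←n1: walk n1 to n0
  n4←n3: walk n3→n2 to n0
  n5←n0: walk · to n0
  n5←n2: walk n2 to n0
  n5←n4: walk n4 to n0
  n0 → ∅
  n1 → {n2,n4}
  n2 → {n2,n4,n5}
  n3 → {n2,n4}
  n4 → {n5}
  n5 → ∅
  n6 → ∅

φ for f: defs {n4,n5,n6}
  DF⁺ = {n5}

Answer: ["n5"]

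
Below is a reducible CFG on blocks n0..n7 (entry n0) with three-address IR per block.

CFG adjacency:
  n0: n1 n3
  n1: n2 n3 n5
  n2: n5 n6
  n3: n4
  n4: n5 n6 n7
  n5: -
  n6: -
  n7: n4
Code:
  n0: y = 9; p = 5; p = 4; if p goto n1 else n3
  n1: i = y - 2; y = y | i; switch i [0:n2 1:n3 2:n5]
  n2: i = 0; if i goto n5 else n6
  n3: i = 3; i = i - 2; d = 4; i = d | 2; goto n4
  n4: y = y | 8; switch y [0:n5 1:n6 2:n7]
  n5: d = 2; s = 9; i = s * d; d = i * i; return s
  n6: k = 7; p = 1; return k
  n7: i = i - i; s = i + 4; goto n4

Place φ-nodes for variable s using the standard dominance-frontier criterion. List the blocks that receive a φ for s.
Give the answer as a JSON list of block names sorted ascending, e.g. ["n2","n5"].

Answer: ["n4", "n5", "n6"]

Working:
idom tree: n1←n0 n2←n1 n3←n0 n4←n3 n5←n0 n6←n0 n7←n4
Dom∩ at merges:
  n3: preds {n0,n1}: {n0} ∩ {n0,n1} = {n0}; idom=n0
  n4: preds {n3,n7}: {n0,n3} ∩ {n0,n3,n4,n7} = {n0,n3}; idom=n3
  n5: preds {n1,n2,n4}: {n0,n1} ∩ {n0,n1,n2} ∩ {n0,n3,n4} = {n0}; idom=n0
  n6: preds {n2,n4}: {n0,n1,n2} ∩ {n0,n3,n4} = {n0}; idom=n0

DF walk-up:
  n3←n0: walk · to n0
  n3←n1: walk n1 to n0
  n4←n3: walk · to n3
  n4←n7: walk n7→n4 to n3
  n5←n1: walk n1 to n0
  n5←n2: walk n2→n1 to n0
  n5←n4: walk n4→n3 to n0
  n6←n2: walk n2→n1 to n0
  n6←n4: walk n4→n3 to n0
  n0 → ∅
  n1 → {n3,n5,n6}
  n2 → {n5,n6}
  n3 → {n5,n6}
  n4 → {n4,n5,n6}
  n5 → ∅
  n6 → ∅
  n7 → {n4}

φ for s: defs {n5,n7}
  DF⁺ = {n4,n5,n6}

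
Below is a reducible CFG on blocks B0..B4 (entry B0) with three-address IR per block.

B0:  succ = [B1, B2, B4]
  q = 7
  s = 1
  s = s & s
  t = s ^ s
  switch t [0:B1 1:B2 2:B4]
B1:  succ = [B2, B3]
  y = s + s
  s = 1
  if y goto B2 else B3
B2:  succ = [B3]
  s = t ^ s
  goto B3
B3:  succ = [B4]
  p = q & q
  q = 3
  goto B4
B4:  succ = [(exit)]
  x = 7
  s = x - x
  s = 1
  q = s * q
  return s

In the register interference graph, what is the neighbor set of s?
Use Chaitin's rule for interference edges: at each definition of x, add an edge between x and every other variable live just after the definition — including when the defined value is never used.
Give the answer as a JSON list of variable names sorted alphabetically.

def/use:
  B0 def {q,s,t} use ∅
  B1 def {s,y} use {s}
  B2 def {s} use {s,t}
  B3 def {p,q} use {q}
  B4 def {q,s,x} use {q}

Backward fixpoint:
  live B0: ∅→{q,s,t}
  live B1: {q,s,t}→{q,s,t}
  live B2: {q,s,t}→{q}
  live B3: {q}→{q}
  live B4: {q}→∅

Interfere edges:
  p: ∅
  q: {s,t,x,y}
  s: {q,t,y}
  t: {q,s,y}
  x: {q}
  y: {q,s,t}

N(s) = ["q", "t", "y"]

Answer: ["q", "t", "y"]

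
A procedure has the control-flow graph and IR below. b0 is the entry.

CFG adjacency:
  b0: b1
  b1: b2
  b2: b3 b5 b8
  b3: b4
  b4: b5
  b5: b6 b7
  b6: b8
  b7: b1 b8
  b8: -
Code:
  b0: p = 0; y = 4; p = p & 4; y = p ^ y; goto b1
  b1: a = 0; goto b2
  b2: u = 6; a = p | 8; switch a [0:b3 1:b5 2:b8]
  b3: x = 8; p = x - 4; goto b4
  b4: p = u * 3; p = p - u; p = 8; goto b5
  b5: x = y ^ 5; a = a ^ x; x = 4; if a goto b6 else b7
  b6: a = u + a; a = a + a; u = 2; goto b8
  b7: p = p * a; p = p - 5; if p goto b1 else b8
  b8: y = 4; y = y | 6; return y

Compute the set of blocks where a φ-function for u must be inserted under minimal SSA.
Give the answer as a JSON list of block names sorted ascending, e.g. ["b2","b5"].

Answer: ["b1", "b8"]

Derivation:
idom tree: b1←b0 b2←b1 b3←b2 b4←b3 b5←b2 b6←b5 b7←b5 b8←b2
Join-block Dom:
  b1: preds {b0,b7}: {b0} ∩ {b0,b1,b2,b5,b7} = {b0}; idom=b0
  b5: preds {b2,b4}: {b0,b1,b2} ∩ {b0,b1,b2,b3,b4} = {b0,b1,b2}; idom=b2
  b8: preds {b2,b6,b7}: {b0,b1,b2} ∩ {b0,b1,b2,b5,b6} ∩ {b0,b1,b2,b5,b7} = {b0,b1,b2}; idom=b2

DF walk-up:
  join b1 pred b0: · stop@b0
  join b1 pred b7: b7→b5→b2→b1 stop@b0
  join b5 pred b2: · stop@b2
  join b5 pred b4: b4→b3 stop@b2
  join b8 pred b2: · stop@b2
  join b8 pred b6: b6→b5 stop@b2
  join b8 pred b7: b7→b5 stop@b2
  b0: DF=∅
  b1: DF={b1}
  b2: DF={b1}
  b3: DF={b5}
  b4: DF={b5}
  b5: DF={b1,b8}
  b6: DF={b8}
  b7: DF={b1,b8}
  b8: DF=∅

φ for u: defs {b2,b6}
  DF⁺ = {b1,b8}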